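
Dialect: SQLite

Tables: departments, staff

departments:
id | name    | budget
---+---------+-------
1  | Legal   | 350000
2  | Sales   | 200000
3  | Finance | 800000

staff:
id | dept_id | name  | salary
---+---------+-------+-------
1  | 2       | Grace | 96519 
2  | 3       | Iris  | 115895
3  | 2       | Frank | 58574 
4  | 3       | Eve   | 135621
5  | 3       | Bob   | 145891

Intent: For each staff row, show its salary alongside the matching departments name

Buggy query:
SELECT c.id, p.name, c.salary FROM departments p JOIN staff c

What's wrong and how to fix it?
Bug: Missing join condition: each staff row is matched to all departments rows instead of just its own

Fix: Specify the join condition linking the foreign key to the parent id

Corrected query:
SELECT c.id, p.name, c.salary FROM departments p JOIN staff c ON c.dept_id = p.id

Result:
id | name    | salary
---+---------+-------
1  | Sales   | 96519 
2  | Finance | 115895
3  | Sales   | 58574 
4  | Finance | 135621
5  | Finance | 145891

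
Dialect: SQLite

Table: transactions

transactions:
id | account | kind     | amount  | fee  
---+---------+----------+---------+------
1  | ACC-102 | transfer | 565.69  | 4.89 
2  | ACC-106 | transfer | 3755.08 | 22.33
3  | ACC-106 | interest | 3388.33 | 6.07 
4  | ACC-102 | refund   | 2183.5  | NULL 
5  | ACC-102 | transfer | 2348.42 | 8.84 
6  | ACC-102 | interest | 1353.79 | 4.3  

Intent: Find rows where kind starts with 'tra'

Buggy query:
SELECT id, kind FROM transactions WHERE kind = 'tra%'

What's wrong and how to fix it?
Bug: '=' compares the literal string including the % character; pattern matching needs LIKE

Fix: Replace '=' with LIKE so 'tra%' is treated as a pattern

Corrected query:
SELECT id, kind FROM transactions WHERE kind LIKE 'tra%'

Result:
id | kind    
---+---------
1  | transfer
2  | transfer
5  | transfer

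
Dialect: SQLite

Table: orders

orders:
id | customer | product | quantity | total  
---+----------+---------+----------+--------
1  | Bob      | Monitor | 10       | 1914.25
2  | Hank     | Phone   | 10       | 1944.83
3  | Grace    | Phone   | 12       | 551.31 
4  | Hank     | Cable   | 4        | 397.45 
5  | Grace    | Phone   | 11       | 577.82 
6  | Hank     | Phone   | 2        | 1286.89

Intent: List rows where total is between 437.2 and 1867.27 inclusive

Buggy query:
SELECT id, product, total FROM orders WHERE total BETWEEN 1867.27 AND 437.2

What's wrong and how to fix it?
Bug: BETWEEN expects the lower bound first; with 1867.27 AND 437.2 the range is empty

Fix: Swap the bounds so the smaller value comes first

Corrected query:
SELECT id, product, total FROM orders WHERE total BETWEEN 437.2 AND 1867.27

Result:
id | product | total  
---+---------+--------
3  | Phone   | 551.31 
5  | Phone   | 577.82 
6  | Phone   | 1286.89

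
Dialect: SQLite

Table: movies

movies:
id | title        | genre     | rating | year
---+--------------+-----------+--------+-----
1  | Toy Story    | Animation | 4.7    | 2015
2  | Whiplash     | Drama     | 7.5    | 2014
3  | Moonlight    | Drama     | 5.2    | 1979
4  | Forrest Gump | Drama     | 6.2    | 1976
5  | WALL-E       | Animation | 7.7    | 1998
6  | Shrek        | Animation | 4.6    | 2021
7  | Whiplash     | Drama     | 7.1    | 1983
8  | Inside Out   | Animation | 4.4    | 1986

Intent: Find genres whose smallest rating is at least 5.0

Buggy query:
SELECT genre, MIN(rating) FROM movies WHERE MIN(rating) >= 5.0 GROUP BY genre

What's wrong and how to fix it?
Bug: MIN() in WHERE is a misuse of aggregate

Fix: Use HAVING for the per-group MIN condition

Corrected query:
SELECT genre, MIN(rating) FROM movies GROUP BY genre HAVING MIN(rating) >= 5.0

Result:
genre | MIN(rating)
------+------------
Drama | 5.2        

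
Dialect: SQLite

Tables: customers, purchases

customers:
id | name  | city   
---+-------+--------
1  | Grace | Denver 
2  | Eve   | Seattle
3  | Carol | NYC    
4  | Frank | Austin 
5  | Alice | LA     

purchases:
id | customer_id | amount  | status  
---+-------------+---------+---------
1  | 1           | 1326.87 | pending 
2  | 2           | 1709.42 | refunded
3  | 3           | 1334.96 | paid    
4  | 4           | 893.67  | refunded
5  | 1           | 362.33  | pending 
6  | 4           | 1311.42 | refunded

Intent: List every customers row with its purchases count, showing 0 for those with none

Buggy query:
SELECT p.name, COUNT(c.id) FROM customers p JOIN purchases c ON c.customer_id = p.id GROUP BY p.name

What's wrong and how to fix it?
Bug: An inner join excludes parents with zero children

Fix: Switch to LEFT JOIN to retain unmatched parent rows

Corrected query:
SELECT p.name, COUNT(c.id) FROM customers p LEFT JOIN purchases c ON c.customer_id = p.id GROUP BY p.name

Result:
name  | COUNT(c.id)
------+------------
Alice | 0          
Carol | 1          
Eve   | 1          
Frank | 2          
Grace | 2          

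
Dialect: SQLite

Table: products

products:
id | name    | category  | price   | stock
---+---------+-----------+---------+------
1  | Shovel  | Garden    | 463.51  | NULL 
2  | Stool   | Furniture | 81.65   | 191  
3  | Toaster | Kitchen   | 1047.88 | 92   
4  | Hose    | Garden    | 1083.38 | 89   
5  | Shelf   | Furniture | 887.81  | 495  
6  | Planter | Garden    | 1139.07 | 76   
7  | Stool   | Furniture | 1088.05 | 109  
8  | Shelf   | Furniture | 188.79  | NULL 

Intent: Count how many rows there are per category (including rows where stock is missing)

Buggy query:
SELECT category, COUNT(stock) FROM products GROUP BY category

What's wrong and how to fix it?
Bug: COUNT(column) counts non-NULL values only; rows with NULL stock aren't counted

Fix: Use COUNT(*) to count all rows regardless of NULL

Corrected query:
SELECT category, COUNT(*) FROM products GROUP BY category

Result:
category  | COUNT(*)
----------+---------
Furniture | 4       
Garden    | 3       
Kitchen   | 1       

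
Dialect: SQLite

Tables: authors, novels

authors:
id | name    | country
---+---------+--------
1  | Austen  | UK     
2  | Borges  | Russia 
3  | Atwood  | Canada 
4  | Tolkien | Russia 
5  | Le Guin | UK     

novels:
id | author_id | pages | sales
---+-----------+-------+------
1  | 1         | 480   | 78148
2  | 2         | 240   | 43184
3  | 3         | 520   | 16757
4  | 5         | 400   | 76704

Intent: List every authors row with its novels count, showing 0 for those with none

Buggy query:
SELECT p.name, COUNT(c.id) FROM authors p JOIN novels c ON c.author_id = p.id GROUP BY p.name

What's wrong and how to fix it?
Bug: An inner join excludes parents with zero children

Fix: Use LEFT JOIN so parents without children still appear (COUNT(c.id) gives 0)

Corrected query:
SELECT p.name, COUNT(c.id) FROM authors p LEFT JOIN novels c ON c.author_id = p.id GROUP BY p.name

Result:
name    | COUNT(c.id)
--------+------------
Atwood  | 1          
Austen  | 1          
Borges  | 1          
Le Guin | 1          
Tolkien | 0          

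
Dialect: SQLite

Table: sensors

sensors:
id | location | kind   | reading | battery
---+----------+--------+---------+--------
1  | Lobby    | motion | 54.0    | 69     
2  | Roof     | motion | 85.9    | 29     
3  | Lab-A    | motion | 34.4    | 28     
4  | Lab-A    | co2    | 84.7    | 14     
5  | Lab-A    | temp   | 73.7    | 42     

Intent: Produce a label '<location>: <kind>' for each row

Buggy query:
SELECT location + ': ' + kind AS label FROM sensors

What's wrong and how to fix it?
Bug: '+' is numeric addition; on text columns SQLite converts them to 0 instead of concatenating

Fix: Replace + with || to concatenate text

Corrected query:
SELECT location || ': ' || kind AS label FROM sensors

Result:
label        
-------------
Lobby: motion
Roof: motion 
Lab-A: motion
Lab-A: co2   
Lab-A: temp  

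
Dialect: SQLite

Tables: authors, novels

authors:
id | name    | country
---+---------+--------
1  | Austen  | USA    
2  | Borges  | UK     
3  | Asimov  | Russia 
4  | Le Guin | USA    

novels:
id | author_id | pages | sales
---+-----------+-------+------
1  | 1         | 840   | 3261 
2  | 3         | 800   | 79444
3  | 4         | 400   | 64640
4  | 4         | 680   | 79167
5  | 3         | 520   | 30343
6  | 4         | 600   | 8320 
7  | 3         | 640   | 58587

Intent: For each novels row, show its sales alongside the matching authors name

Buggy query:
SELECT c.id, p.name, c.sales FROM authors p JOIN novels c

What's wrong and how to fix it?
Bug: Missing join condition: each novels row is matched to all authors rows instead of just its own

Fix: Add ON c.author_id = p.id to the JOIN

Corrected query:
SELECT c.id, p.name, c.sales FROM authors p JOIN novels c ON c.author_id = p.id

Result:
id | name    | sales
---+---------+------
1  | Austen  | 3261 
2  | Asimov  | 79444
3  | Le Guin | 64640
4  | Le Guin | 79167
5  | Asimov  | 30343
6  | Le Guin | 8320 
7  | Asimov  | 58587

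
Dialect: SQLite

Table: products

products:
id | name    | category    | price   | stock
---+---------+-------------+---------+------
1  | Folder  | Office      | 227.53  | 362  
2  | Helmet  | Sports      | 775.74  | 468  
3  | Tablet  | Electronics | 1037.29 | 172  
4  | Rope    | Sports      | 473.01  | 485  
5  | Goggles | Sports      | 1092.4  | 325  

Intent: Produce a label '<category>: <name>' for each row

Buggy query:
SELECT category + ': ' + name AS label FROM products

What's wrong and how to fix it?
Bug: SQLite uses || for string concatenation; + coerces text to numbers (yielding 0)

Fix: Replace + with || to concatenate text

Corrected query:
SELECT category || ': ' || name AS label FROM products

Result:
label              
-------------------
Office: Folder     
Sports: Helmet     
Electronics: Tablet
Sports: Rope       
Sports: Goggles    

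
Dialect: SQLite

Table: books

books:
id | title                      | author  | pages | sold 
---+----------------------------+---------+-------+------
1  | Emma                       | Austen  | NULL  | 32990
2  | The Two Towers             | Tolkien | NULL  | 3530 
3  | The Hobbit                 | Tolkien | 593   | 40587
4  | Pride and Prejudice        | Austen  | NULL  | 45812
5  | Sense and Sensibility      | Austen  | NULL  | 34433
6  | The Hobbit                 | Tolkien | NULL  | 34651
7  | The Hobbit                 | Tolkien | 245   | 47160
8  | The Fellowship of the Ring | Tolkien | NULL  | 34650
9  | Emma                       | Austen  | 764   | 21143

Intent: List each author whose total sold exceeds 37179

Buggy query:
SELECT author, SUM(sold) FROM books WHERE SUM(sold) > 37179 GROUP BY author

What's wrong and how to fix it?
Bug: SUM(sold) is an aggregate, but WHERE filters rows before aggregation

Fix: Use HAVING (which filters groups after aggregation) instead of WHERE

Corrected query:
SELECT author, SUM(sold) FROM books GROUP BY author HAVING SUM(sold) > 37179

Result:
author  | SUM(sold)
--------+----------
Austen  | 134378   
Tolkien | 160578   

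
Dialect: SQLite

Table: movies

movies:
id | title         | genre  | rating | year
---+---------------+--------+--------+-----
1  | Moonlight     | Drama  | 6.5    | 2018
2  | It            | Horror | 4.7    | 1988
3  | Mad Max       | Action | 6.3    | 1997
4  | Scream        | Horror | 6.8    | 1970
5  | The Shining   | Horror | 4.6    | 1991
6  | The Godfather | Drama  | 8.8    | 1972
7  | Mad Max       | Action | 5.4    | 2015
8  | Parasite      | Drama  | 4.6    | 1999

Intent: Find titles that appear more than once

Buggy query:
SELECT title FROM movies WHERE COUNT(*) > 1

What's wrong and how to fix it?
Bug: WHERE can't reference COUNT(*); aggregates are computed after WHERE

Fix: Group first, then use HAVING for the count condition

Corrected query:
SELECT title FROM movies GROUP BY title HAVING COUNT(*) > 1

Result:
title  
-------
Mad Max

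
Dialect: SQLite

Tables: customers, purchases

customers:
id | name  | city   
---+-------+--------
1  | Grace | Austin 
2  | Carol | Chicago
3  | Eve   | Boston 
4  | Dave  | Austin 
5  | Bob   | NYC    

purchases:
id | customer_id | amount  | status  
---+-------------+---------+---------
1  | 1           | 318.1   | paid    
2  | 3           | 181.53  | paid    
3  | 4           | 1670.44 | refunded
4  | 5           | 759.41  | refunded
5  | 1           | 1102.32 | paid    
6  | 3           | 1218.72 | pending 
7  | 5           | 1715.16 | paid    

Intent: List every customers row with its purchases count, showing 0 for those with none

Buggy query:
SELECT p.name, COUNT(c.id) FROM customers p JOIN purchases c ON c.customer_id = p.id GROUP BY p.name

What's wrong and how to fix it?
Bug: An inner join excludes parents with zero children

Fix: Switch to LEFT JOIN to retain unmatched parent rows

Corrected query:
SELECT p.name, COUNT(c.id) FROM customers p LEFT JOIN purchases c ON c.customer_id = p.id GROUP BY p.name

Result:
name  | COUNT(c.id)
------+------------
Bob   | 2          
Carol | 0          
Dave  | 1          
Eve   | 2          
Grace | 2          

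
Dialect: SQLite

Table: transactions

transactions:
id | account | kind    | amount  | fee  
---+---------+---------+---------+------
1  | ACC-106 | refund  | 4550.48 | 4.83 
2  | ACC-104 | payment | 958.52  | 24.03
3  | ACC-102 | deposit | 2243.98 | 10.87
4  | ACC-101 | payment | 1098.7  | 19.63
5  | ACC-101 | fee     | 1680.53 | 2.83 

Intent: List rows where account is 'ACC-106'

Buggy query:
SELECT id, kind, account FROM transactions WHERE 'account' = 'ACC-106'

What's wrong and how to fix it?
Bug: 'account' in single quotes is a string literal, not the column; the comparison is literal-vs-literal and never true

Fix: Reference the column as account without single quotes

Corrected query:
SELECT id, kind, account FROM transactions WHERE account = 'ACC-106'

Result:
id | kind   | account
---+--------+--------
1  | refund | ACC-106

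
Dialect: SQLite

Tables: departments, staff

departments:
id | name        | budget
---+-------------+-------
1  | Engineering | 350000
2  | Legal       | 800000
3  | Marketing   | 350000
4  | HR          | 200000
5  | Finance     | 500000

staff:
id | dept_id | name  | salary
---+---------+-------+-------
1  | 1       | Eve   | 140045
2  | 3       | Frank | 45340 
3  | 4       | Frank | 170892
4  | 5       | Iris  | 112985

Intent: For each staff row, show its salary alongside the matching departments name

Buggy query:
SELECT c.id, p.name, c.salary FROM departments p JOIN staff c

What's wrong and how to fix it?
Bug: JOIN with no ON clause produces a cartesian product; every staff row pairs with every departments row

Fix: Add ON c.dept_id = p.id to the JOIN

Corrected query:
SELECT c.id, p.name, c.salary FROM departments p JOIN staff c ON c.dept_id = p.id

Result:
id | name        | salary
---+-------------+-------
1  | Engineering | 140045
2  | Marketing   | 45340 
3  | HR          | 170892
4  | Finance     | 112985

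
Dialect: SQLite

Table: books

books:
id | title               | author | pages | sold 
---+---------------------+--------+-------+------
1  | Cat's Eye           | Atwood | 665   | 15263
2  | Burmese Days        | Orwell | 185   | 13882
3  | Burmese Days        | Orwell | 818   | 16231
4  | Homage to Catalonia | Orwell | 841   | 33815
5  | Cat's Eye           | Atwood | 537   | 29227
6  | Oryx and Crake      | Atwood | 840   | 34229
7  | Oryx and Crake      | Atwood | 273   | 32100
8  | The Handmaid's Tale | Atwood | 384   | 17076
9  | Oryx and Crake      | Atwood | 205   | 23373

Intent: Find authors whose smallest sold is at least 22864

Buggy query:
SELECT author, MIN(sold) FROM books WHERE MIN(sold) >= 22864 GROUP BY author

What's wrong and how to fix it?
Bug: MIN() in WHERE is a misuse of aggregate

Fix: Use HAVING for the per-group MIN condition

Corrected query:
SELECT author, MIN(sold) FROM books GROUP BY author HAVING MIN(sold) >= 22864

Result:
(no rows)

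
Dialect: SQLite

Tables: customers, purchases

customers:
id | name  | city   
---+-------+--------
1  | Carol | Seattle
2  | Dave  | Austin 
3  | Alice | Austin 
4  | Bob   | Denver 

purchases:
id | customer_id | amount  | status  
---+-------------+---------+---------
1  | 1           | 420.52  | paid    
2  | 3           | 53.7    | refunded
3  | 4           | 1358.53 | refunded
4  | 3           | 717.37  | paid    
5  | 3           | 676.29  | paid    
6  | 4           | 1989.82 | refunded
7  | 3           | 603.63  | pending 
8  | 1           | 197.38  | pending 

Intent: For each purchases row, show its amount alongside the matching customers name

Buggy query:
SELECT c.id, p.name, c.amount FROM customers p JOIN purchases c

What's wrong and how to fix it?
Bug: Missing join condition: each purchases row is matched to all customers rows instead of just its own

Fix: Add ON c.customer_id = p.id to the JOIN

Corrected query:
SELECT c.id, p.name, c.amount FROM customers p JOIN purchases c ON c.customer_id = p.id

Result:
id | name  | amount 
---+-------+--------
1  | Carol | 420.52 
2  | Alice | 53.7   
3  | Bob   | 1358.53
4  | Alice | 717.37 
5  | Alice | 676.29 
6  | Bob   | 1989.82
7  | Alice | 603.63 
8  | Carol | 197.38 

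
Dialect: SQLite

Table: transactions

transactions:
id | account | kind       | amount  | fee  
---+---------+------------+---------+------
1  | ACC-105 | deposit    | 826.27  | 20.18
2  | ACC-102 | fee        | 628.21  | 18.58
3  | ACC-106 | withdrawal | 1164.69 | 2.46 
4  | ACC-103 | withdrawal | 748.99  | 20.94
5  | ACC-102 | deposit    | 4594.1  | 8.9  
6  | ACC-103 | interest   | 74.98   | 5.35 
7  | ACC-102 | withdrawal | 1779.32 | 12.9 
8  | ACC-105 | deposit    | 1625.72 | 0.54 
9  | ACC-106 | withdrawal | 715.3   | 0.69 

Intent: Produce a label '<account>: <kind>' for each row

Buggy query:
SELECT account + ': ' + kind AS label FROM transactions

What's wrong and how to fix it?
Bug: SQLite uses || for string concatenation; + coerces text to numbers (yielding 0)

Fix: Use the || operator for string concatenation

Corrected query:
SELECT account || ': ' || kind AS label FROM transactions

Result:
label              
-------------------
ACC-105: deposit   
ACC-102: fee       
ACC-106: withdrawal
ACC-103: withdrawal
ACC-102: deposit   
ACC-103: interest  
ACC-102: withdrawal
ACC-105: deposit   
ACC-106: withdrawal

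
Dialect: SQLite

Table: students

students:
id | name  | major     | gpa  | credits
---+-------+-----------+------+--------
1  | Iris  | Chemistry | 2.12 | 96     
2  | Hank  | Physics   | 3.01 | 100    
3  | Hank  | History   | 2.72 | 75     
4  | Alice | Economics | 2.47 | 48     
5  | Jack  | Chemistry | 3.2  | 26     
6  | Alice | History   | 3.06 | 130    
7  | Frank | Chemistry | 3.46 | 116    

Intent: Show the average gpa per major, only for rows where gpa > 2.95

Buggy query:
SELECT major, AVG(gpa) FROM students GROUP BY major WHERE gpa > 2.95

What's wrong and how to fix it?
Bug: WHERE cannot follow GROUP BY

Fix: Place WHERE between FROM and GROUP BY

Corrected query:
SELECT major, AVG(gpa) FROM students WHERE gpa > 2.95 GROUP BY major

Result:
major     | AVG(gpa)
----------+---------
Chemistry | 3.33    
History   | 3.06    
Physics   | 3.01    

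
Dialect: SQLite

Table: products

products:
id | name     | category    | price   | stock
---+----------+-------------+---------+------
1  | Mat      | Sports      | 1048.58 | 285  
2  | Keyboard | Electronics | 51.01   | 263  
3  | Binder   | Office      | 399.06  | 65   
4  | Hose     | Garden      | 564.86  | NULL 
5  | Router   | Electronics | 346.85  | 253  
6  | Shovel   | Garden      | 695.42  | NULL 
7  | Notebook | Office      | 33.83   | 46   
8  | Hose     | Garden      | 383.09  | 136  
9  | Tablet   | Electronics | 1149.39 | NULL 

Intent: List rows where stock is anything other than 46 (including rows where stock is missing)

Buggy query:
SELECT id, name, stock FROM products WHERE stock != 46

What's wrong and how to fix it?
Bug: 'stock != 46' is unknown when stock is NULL, so NULL rows are silently excluded

Fix: Add an explicit OR stock IS NULL to include the missing-value rows

Corrected query:
SELECT id, name, stock FROM products WHERE stock != 46 OR stock IS NULL

Result:
id | name     | stock
---+----------+------
1  | Mat      | 285  
2  | Keyboard | 263  
3  | Binder   | 65   
4  | Hose     | NULL 
5  | Router   | 253  
6  | Shovel   | NULL 
8  | Hose     | 136  
9  | Tablet   | NULL 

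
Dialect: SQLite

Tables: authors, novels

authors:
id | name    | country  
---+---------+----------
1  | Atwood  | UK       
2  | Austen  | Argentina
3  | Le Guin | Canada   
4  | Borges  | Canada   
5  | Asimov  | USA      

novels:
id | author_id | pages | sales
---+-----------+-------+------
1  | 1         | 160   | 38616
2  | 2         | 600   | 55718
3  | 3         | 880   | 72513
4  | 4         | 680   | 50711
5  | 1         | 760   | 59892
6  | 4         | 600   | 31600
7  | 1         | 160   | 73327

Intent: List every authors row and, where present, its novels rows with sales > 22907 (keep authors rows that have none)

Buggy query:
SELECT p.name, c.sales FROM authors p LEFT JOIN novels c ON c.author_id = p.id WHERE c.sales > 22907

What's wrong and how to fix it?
Bug: A WHERE condition on the right-hand table after LEFT JOIN drops unmatched parents

Fix: Move the right-table condition into the ON clause so unmatched parents are kept

Corrected query:
SELECT p.name, c.sales FROM authors p LEFT JOIN novels c ON c.author_id = p.id AND c.sales > 22907

Result:
name    | sales
--------+------
Atwood  | 38616
Atwood  | 59892
Atwood  | 73327
Austen  | 55718
Le Guin | 72513
Borges  | 31600
Borges  | 50711
Asimov  | NULL 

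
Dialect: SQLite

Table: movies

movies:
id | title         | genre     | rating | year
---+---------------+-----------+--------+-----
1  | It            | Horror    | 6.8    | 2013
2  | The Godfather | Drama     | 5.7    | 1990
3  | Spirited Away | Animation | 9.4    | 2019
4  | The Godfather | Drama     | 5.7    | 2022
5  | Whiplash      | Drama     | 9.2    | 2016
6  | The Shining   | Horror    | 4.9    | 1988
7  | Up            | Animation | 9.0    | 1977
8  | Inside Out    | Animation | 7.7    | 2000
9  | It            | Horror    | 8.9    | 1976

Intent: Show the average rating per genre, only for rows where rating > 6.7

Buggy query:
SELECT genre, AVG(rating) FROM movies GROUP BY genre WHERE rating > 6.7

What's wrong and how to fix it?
Bug: WHERE cannot follow GROUP BY

Fix: Place WHERE between FROM and GROUP BY

Corrected query:
SELECT genre, AVG(rating) FROM movies WHERE rating > 6.7 GROUP BY genre

Result:
genre     | AVG(rating)
----------+------------
Animation | 8.7        
Drama     | 9.2        
Horror    | 7.85       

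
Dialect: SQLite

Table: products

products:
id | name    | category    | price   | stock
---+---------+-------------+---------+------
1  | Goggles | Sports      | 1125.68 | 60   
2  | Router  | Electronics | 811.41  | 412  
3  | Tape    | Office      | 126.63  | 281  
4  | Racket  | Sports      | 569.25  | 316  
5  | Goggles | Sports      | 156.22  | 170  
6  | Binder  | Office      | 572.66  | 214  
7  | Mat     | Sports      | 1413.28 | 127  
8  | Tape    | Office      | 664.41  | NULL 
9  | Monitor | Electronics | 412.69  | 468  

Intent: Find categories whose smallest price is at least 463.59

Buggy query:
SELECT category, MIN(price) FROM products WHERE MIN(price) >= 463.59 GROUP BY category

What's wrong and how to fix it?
Bug: MIN() in WHERE is a misuse of aggregate

Fix: Use HAVING for the per-group MIN condition

Corrected query:
SELECT category, MIN(price) FROM products GROUP BY category HAVING MIN(price) >= 463.59

Result:
(no rows)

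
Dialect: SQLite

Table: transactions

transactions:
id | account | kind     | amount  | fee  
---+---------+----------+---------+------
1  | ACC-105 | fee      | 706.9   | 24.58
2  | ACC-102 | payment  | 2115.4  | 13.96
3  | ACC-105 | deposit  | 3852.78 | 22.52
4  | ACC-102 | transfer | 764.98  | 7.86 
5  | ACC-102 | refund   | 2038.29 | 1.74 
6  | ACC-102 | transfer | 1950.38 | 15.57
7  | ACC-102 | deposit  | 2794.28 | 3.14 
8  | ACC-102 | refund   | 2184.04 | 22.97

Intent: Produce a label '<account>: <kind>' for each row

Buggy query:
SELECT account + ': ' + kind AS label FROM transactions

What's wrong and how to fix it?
Bug: '+' is numeric addition; on text columns SQLite converts them to 0 instead of concatenating

Fix: Use the || operator for string concatenation

Corrected query:
SELECT account || ': ' || kind AS label FROM transactions

Result:
label            
-----------------
ACC-105: fee     
ACC-102: payment 
ACC-105: deposit 
ACC-102: transfer
ACC-102: refund  
ACC-102: transfer
ACC-102: deposit 
ACC-102: refund  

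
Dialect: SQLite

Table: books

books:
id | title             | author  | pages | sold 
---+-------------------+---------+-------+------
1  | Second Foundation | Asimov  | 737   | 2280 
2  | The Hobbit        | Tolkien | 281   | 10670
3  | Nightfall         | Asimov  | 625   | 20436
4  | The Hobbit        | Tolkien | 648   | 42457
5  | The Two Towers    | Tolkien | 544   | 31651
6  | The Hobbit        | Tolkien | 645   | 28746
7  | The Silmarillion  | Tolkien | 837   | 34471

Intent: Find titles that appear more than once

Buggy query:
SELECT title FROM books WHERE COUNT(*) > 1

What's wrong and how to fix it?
Bug: WHERE can't reference COUNT(*); aggregates are computed after WHERE

Fix: GROUP BY title, then filter groups with HAVING COUNT(*) > 1

Corrected query:
SELECT title FROM books GROUP BY title HAVING COUNT(*) > 1

Result:
title     
----------
The Hobbit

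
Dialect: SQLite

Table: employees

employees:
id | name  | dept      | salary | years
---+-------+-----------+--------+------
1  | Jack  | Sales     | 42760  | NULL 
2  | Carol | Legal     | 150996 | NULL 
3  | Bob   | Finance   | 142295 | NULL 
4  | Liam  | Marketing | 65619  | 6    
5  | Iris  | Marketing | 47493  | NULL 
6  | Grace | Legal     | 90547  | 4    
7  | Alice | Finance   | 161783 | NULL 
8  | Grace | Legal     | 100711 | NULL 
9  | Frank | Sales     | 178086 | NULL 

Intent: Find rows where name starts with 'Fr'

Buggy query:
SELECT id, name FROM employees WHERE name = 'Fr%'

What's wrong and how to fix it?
Bug: Wildcards only work with LIKE; '=' treats '%' as a literal character

Fix: Use LIKE for wildcard pattern matching

Corrected query:
SELECT id, name FROM employees WHERE name LIKE 'Fr%'

Result:
id | name 
---+------
9  | Frank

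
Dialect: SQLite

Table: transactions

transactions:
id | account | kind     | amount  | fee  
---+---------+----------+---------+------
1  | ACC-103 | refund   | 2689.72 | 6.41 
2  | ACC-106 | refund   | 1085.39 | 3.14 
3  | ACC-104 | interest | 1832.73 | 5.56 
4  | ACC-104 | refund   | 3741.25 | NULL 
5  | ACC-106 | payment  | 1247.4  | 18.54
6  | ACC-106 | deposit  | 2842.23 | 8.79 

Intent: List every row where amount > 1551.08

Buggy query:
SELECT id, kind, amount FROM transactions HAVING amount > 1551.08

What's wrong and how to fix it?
Bug: HAVING filters the output of aggregation, but this query has no GROUP BY and no aggregate functions, so SQLite rejects it (HAVING clause on a non-aggregate query); the condition here is per row

Fix: Use WHERE for row-level filtering

Corrected query:
SELECT id, kind, amount FROM transactions WHERE amount > 1551.08

Result:
id | kind     | amount 
---+----------+--------
1  | refund   | 2689.72
3  | interest | 1832.73
4  | refund   | 3741.25
6  | deposit  | 2842.23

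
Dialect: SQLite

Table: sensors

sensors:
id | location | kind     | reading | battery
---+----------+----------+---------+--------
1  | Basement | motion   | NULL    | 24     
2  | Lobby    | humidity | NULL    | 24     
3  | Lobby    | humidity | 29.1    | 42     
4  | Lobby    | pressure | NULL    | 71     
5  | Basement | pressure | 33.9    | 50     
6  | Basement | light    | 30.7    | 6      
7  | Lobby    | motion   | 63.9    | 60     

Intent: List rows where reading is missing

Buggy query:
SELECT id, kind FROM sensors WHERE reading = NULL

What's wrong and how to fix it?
Bug: '= NULL' is always unknown in SQL three-valued logic, so no rows match

Fix: Replace '= NULL' with 'IS NULL'

Corrected query:
SELECT id, kind FROM sensors WHERE reading IS NULL

Result:
id | kind    
---+---------
1  | motion  
2  | humidity
4  | pressure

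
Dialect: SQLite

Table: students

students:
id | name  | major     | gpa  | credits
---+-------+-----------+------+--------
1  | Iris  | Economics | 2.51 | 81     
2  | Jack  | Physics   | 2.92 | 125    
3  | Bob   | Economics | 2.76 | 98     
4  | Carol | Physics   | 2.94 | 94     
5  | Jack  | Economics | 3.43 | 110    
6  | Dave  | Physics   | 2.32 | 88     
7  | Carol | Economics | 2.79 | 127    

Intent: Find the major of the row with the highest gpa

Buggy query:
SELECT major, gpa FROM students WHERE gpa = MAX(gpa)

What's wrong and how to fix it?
Bug: WHERE is evaluated per row; an aggregate over the whole table isn't defined there

Fix: Use a subquery: WHERE gpa = (SELECT MAX(gpa) FROM students)

Corrected query:
SELECT major, gpa FROM students WHERE gpa = (SELECT MAX(gpa) FROM students)

Result:
major     | gpa 
----------+-----
Economics | 3.43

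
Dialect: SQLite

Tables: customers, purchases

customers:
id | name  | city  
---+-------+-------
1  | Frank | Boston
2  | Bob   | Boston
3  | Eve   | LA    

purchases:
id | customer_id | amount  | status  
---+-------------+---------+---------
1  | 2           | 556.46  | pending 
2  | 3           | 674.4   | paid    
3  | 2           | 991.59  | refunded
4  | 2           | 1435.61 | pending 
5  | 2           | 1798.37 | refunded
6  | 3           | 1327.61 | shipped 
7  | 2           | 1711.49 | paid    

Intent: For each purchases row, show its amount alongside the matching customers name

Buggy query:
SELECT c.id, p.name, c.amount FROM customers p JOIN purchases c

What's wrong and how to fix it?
Bug: Missing join condition: each purchases row is matched to all customers rows instead of just its own

Fix: Add ON c.customer_id = p.id to the JOIN

Corrected query:
SELECT c.id, p.name, c.amount FROM customers p JOIN purchases c ON c.customer_id = p.id

Result:
id | name | amount 
---+------+--------
1  | Bob  | 556.46 
2  | Eve  | 674.4  
3  | Bob  | 991.59 
4  | Bob  | 1435.61
5  | Bob  | 1798.37
6  | Eve  | 1327.61
7  | Bob  | 1711.49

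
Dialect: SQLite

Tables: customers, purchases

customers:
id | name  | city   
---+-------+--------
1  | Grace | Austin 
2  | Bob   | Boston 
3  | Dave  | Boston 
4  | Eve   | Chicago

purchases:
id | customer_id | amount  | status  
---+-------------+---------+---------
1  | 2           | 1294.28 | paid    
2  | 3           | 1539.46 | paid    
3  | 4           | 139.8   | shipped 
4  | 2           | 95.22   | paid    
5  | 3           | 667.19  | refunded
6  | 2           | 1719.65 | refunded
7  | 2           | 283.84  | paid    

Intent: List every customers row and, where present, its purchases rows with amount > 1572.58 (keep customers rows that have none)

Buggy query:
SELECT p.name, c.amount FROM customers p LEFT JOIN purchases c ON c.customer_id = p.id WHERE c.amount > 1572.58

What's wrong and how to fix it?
Bug: Filtering c.amount in WHERE discards the NULL rows produced by LEFT JOIN, turning it into an inner join

Fix: Put 'c.amount > 1572.58' in the JOIN's ON clause instead of WHERE

Corrected query:
SELECT p.name, c.amount FROM customers p LEFT JOIN purchases c ON c.customer_id = p.id AND c.amount > 1572.58

Result:
name  | amount 
------+--------
Grace | NULL   
Bob   | 1719.65
Dave  | NULL   
Eve   | NULL   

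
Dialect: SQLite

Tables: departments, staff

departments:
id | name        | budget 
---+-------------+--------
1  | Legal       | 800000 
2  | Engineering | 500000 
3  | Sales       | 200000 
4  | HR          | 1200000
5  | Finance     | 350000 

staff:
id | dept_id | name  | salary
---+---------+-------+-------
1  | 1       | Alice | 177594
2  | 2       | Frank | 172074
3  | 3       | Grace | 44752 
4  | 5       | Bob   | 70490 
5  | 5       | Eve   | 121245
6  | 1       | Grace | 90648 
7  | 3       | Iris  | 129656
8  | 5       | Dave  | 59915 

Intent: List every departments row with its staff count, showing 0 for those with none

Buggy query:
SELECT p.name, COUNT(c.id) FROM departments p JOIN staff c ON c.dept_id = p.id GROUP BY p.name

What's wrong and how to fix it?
Bug: INNER JOIN drops departments rows that have no matching staff rows

Fix: Use LEFT JOIN so parents without children still appear (COUNT(c.id) gives 0)

Corrected query:
SELECT p.name, COUNT(c.id) FROM departments p LEFT JOIN staff c ON c.dept_id = p.id GROUP BY p.name

Result:
name        | COUNT(c.id)
------------+------------
Engineering | 1          
Finance     | 3          
HR          | 0          
Legal       | 2          
Sales       | 2          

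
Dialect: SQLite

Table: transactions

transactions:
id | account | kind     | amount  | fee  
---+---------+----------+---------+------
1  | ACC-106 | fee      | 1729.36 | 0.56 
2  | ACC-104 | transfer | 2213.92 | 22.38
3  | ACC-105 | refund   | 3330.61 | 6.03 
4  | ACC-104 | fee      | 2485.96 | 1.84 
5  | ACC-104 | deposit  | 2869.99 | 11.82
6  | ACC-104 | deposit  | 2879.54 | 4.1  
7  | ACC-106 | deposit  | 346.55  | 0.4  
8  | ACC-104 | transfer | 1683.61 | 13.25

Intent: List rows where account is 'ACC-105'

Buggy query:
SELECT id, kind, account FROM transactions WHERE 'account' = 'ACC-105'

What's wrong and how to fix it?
Bug: 'account' in single quotes is a string literal, not the column; the comparison is literal-vs-literal and never true

Fix: Remove the quotes around the column name (or use double quotes for an identifier)

Corrected query:
SELECT id, kind, account FROM transactions WHERE account = 'ACC-105'

Result:
id | kind   | account
---+--------+--------
3  | refund | ACC-105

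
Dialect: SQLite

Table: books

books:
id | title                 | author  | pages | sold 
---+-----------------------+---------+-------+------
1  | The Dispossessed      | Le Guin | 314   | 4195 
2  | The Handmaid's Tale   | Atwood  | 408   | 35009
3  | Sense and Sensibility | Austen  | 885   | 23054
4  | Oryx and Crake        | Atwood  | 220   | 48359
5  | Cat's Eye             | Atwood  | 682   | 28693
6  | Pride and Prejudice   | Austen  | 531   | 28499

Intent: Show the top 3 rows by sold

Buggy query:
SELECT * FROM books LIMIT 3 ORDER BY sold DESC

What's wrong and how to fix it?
Bug: LIMIT must come after ORDER BY

Fix: Swap the clauses: ORDER BY first, then LIMIT

Corrected query:
SELECT * FROM books ORDER BY sold DESC LIMIT 3

Result:
id | title               | author | pages | sold 
---+---------------------+--------+-------+------
4  | Oryx and Crake      | Atwood | 220   | 48359
2  | The Handmaid's Tale | Atwood | 408   | 35009
5  | Cat's Eye           | Atwood | 682   | 28693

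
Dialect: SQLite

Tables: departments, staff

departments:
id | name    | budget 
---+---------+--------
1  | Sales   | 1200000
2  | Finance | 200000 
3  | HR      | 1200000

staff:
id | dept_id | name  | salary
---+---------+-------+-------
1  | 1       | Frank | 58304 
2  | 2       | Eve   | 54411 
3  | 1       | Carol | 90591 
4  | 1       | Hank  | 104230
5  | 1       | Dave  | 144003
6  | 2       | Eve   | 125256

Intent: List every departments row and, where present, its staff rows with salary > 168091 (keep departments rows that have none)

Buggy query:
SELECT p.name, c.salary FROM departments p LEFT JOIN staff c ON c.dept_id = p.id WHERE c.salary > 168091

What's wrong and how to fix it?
Bug: Filtering c.salary in WHERE discards the NULL rows produced by LEFT JOIN, turning it into an inner join

Fix: Put 'c.salary > 168091' in the JOIN's ON clause instead of WHERE

Corrected query:
SELECT p.name, c.salary FROM departments p LEFT JOIN staff c ON c.dept_id = p.id AND c.salary > 168091

Result:
name    | salary
--------+-------
Sales   | NULL  
Finance | NULL  
HR      | NULL  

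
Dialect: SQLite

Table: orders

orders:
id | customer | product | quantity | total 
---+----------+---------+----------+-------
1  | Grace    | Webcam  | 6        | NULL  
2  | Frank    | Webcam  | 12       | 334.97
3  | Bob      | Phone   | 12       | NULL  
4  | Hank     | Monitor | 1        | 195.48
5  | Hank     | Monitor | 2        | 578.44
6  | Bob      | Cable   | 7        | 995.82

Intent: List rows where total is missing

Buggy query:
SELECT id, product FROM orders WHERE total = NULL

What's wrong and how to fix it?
Bug: '= NULL' is always unknown in SQL three-valued logic, so no rows match

Fix: Replace '= NULL' with 'IS NULL'

Corrected query:
SELECT id, product FROM orders WHERE total IS NULL

Result:
id | product
---+--------
1  | Webcam 
3  | Phone  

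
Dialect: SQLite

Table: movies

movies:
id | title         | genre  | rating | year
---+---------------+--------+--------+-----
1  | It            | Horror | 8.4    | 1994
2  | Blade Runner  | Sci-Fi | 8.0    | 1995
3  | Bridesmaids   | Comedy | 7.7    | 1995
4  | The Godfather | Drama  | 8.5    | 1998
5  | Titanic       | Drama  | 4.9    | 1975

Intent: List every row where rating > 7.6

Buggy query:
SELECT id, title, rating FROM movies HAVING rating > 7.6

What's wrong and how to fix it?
Bug: This is a non-aggregate query (no GROUP BY, no aggregates), so in SQLite the HAVING clause is invalid here; a row-level condition belongs in WHERE

Fix: Replace HAVING with WHERE since the condition applies to individual rows

Corrected query:
SELECT id, title, rating FROM movies WHERE rating > 7.6

Result:
id | title         | rating
---+---------------+-------
1  | It            | 8.4   
2  | Blade Runner  | 8     
3  | Bridesmaids   | 7.7   
4  | The Godfather | 8.5   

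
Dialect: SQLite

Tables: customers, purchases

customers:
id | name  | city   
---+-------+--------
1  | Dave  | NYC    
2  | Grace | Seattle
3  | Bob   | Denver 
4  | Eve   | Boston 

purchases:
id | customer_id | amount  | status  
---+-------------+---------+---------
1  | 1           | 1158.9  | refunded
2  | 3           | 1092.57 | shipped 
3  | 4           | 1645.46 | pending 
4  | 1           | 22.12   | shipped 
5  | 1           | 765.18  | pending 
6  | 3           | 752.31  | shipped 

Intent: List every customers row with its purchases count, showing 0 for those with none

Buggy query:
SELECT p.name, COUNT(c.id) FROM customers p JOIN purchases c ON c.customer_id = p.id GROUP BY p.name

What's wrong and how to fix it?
Bug: An inner join excludes parents with zero children

Fix: Switch to LEFT JOIN to retain unmatched parent rows

Corrected query:
SELECT p.name, COUNT(c.id) FROM customers p LEFT JOIN purchases c ON c.customer_id = p.id GROUP BY p.name

Result:
name  | COUNT(c.id)
------+------------
Bob   | 2          
Dave  | 3          
Eve   | 1          
Grace | 0          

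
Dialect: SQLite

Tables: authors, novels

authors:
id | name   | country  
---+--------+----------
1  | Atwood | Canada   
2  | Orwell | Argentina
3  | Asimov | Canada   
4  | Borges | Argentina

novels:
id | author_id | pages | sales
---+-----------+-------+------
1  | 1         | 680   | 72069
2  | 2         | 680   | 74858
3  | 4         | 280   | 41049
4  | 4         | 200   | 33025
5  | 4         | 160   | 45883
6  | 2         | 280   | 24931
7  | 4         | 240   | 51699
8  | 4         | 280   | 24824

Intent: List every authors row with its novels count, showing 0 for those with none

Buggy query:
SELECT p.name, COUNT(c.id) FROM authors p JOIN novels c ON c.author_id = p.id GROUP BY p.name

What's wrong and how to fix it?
Bug: INNER JOIN drops authors rows that have no matching novels rows

Fix: Switch to LEFT JOIN to retain unmatched parent rows

Corrected query:
SELECT p.name, COUNT(c.id) FROM authors p LEFT JOIN novels c ON c.author_id = p.id GROUP BY p.name

Result:
name   | COUNT(c.id)
-------+------------
Asimov | 0          
Atwood | 1          
Borges | 5          
Orwell | 2          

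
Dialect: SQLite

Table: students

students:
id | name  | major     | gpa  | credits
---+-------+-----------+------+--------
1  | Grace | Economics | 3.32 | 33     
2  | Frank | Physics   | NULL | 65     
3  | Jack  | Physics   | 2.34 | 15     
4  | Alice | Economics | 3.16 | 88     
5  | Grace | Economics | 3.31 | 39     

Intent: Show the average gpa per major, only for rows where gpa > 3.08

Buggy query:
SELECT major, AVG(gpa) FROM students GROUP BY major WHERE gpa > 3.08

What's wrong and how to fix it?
Bug: WHERE cannot follow GROUP BY

Fix: Place WHERE between FROM and GROUP BY

Corrected query:
SELECT major, AVG(gpa) FROM students WHERE gpa > 3.08 GROUP BY major

Result:
major     | AVG(gpa)
----------+---------
Economics | 3.263333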